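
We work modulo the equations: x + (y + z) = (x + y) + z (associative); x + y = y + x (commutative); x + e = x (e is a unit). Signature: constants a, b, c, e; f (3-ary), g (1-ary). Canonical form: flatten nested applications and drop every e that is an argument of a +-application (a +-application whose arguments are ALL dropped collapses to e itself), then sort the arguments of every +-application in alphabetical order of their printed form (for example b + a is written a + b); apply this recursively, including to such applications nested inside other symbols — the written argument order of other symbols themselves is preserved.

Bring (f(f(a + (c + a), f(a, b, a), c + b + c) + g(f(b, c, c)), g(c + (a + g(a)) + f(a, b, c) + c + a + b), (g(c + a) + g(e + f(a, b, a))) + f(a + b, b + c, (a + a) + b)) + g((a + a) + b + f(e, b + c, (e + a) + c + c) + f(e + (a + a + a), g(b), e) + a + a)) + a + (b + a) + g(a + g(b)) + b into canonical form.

Answer: a + a + b + b + f(f(a + a + c, f(a, b, a), b + c + c) + g(f(b, c, c)), g(a + a + b + c + c + f(a, b, c) + g(a)), f(a + b, b + c, a + a + b) + g(a + c) + g(f(a, b, a))) + g(a + a + a + a + b + f(a + a + a, g(b), e) + f(e, b + c, a + c + c)) + g(a + g(b))

Derivation:
Flatten:  f(f(a + (c + a), f(a, b, a), c + b + c) + g(f(b, c, c)), g(c + (a + g(a)) + f(a, b, c) + c + a + b), (g(c + a) + g(e + f(a, b, a))) + f(a + b, b + c, (a + a) + b)) + g((a + a) + b + f(e, b + c, (e + a) + c + c) + f(e + (a + a + a), g(b), e) + a + a) + a + b + a + g(a + g(b)) + b
Simplify inside:  f(f(a + (c + a), f(a, b, a), c + b + c) + g(f(b, c, c)), g(c + (a + g(a)) + f(a, b, c) + c + a + b), (g(c + a) + g(e + f(a, b, a))) + f(a + b, b + c, (a + a) + b))  →  f(f(a + a + c, f(a, b, a), b + c + c) + g(f(b, c, c)), g(a + a + b + c + c + f(a, b, c) + g(a)), f(a + b, b + c, a + a + b) + g(a + c) + g(f(a, b, a)))
Inside:  g((a + a) + b + f(e, b + c, (e + a) + c + c) + f(e + (a + a + a), g(b), e) + a + a)  →  g(a + a + a + a + b + f(a + a + a, g(b), e) + f(e, b + c, a + c + c))
Sort arguments:  a + a + b + b + f(f(a + a + c, f(a, b, a), b + c + c) + g(f(b, c, c)), g(a + a + b + c + c + f(a, b, c) + g(a)), f(a + b, b + c, a + a + b) + g(a + c) + g(f(a, b, a))) + g(a + a + a + a + b + f(a + a + a, g(b), e) + f(e, b + c, a + c + c)) + g(a + g(b))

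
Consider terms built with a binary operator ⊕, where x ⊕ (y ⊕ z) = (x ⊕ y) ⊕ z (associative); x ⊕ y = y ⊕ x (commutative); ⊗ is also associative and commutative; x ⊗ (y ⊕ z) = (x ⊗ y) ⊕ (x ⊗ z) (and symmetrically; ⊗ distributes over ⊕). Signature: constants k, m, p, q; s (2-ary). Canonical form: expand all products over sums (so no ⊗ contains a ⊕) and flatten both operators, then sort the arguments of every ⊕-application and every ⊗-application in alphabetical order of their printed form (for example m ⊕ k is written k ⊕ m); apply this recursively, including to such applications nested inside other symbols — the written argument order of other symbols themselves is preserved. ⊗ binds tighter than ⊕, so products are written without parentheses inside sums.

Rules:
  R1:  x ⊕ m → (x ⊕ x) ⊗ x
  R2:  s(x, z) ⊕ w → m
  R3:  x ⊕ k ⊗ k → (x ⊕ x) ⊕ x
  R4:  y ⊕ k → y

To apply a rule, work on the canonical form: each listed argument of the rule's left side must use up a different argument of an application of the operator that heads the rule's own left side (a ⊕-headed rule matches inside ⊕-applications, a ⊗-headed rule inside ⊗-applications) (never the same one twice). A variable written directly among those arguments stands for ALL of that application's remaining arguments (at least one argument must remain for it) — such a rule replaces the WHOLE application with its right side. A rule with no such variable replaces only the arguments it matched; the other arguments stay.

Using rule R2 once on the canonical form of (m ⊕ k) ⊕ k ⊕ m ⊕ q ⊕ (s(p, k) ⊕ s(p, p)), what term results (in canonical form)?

Canonical form:  k ⊕ k ⊕ m ⊕ m ⊕ q ⊕ s(p, k) ⊕ s(p, p)
Apply R2:  consuming s(p, k);  w := k ⊕ k ⊕ m ⊕ m ⊕ q ⊕ s(p, p), x := p, z := k
Every leftover argument binds to the variable; the entire application is replaced.
Result:  m

Answer: m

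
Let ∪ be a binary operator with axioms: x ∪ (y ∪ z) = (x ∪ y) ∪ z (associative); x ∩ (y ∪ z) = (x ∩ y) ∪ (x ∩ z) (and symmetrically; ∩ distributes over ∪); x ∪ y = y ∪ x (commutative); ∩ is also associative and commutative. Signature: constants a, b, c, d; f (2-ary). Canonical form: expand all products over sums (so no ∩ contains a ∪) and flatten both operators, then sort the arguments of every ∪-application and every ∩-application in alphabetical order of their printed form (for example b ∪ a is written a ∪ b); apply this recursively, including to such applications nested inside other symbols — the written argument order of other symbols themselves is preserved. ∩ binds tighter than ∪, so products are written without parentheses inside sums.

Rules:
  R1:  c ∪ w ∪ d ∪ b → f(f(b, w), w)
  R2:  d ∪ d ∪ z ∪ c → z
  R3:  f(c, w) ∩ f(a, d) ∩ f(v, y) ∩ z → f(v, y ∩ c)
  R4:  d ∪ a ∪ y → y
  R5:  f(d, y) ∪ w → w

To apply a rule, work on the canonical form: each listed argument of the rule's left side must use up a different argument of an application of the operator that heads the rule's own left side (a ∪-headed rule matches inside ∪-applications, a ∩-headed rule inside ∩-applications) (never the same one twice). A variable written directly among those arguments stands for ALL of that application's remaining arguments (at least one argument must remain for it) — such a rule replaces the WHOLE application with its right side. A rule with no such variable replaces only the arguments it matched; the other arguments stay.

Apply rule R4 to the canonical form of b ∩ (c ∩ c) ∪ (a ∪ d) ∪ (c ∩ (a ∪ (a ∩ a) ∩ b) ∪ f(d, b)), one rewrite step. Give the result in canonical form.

Canonical form:  a ∪ a ∩ a ∩ b ∩ c ∪ a ∩ c ∪ b ∩ c ∩ c ∪ d ∪ f(d, b)
R4 matches:  uses a, d;  y := a ∩ a ∩ b ∩ c ∪ a ∩ c ∪ b ∩ c ∩ c ∪ f(d, b)
Every leftover argument binds to the variable; the entire application is replaced.
New term:  a ∩ a ∩ b ∩ c ∪ a ∩ c ∪ b ∩ c ∩ c ∪ f(d, b)

Answer: a ∩ a ∩ b ∩ c ∪ a ∩ c ∪ b ∩ c ∩ c ∪ f(d, b)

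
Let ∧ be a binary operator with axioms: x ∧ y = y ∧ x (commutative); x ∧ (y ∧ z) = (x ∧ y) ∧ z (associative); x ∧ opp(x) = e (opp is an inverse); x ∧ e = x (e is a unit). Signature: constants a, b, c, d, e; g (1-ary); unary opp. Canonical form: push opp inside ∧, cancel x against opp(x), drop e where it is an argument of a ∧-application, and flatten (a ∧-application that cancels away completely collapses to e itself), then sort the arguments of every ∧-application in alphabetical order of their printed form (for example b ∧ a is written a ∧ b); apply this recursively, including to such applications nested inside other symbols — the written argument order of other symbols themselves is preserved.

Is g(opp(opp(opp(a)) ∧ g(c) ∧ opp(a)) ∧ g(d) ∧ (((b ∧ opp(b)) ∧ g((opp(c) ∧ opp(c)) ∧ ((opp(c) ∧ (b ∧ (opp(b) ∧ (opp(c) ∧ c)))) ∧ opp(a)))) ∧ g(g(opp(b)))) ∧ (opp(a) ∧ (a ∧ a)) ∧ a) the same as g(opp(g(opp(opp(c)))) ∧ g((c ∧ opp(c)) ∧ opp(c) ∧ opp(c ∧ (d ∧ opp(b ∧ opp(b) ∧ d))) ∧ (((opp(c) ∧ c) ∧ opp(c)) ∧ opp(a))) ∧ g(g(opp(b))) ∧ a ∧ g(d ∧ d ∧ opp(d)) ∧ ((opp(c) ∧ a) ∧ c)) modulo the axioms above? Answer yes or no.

Answer: yes — both canonical forms are g(a ∧ a ∧ g(d) ∧ g(g(opp(b))) ∧ g(opp(a) ∧ opp(c) ∧ opp(c) ∧ opp(c)) ∧ opp(g(c)))

Derivation:
Left:  g(opp(opp(opp(a)) ∧ g(c) ∧ opp(a)) ∧ g(d) ∧ (((b ∧ opp(b)) ∧ g((opp(c) ∧ opp(c)) ∧ ((opp(c) ∧ (b ∧ (opp(b) ∧ (opp(c) ∧ c)))) ∧ opp(a)))) ∧ g(g(opp(b)))) ∧ (opp(a) ∧ (a ∧ a)) ∧ a)
  Focus inside:  opp(opp(opp(a)) ∧ g(c) ∧ opp(a)) ∧ g(d) ∧ (((b ∧ opp(b)) ∧ g((opp(c) ∧ opp(c)) ∧ ((opp(c) ∧ (b ∧ (opp(b) ∧ (opp(c) ∧ c)))) ∧ opp(a)))) ∧ g(g(opp(b)))) ∧ (opp(a) ∧ (a ∧ a)) ∧ a
  Push opp inside:  distribute opp over ∧ and collapse double opp
  Cancel inverse pairs:  b cancels
  Collect terms:  a ∧ a ∧ opp(g(c)) ∧ g(d) ∧ g(opp(a) ∧ opp(c) ∧ opp(c) ∧ opp(c)) ∧ g(g(opp(b)))
  Sort arguments:  a ∧ a ∧ g(d) ∧ g(g(opp(b))) ∧ g(opp(a) ∧ opp(c) ∧ opp(c) ∧ opp(c)) ∧ opp(g(c))
  Put back:  g(a ∧ a ∧ g(d) ∧ g(g(opp(b))) ∧ g(opp(a) ∧ opp(c) ∧ opp(c) ∧ opp(c)) ∧ opp(g(c)))
Right:  g(opp(g(opp(opp(c)))) ∧ g((c ∧ opp(c)) ∧ opp(c) ∧ opp(c ∧ (d ∧ opp(b ∧ opp(b) ∧ d))) ∧ (((opp(c) ∧ c) ∧ opp(c)) ∧ opp(a))) ∧ g(g(opp(b))) ∧ a ∧ g(d ∧ d ∧ opp(d)) ∧ ((opp(c) ∧ a) ∧ c))
  Descend into:  opp(g(opp(opp(c)))) ∧ g((c ∧ opp(c)) ∧ opp(c) ∧ opp(c ∧ (d ∧ opp(b ∧ opp(b) ∧ d))) ∧ (((opp(c) ∧ c) ∧ opp(c)) ∧ opp(a))) ∧ g(g(opp(b))) ∧ a ∧ g(d ∧ d ∧ opp(d)) ∧ ((opp(c) ∧ a) ∧ c)
  Push opp inside:  distribute opp over ∧ and collapse double opp
  Cancel:  c cancels
  Collect terms:  opp(g(c)) ∧ g(opp(a) ∧ opp(c) ∧ opp(c) ∧ opp(c)) ∧ g(g(opp(b))) ∧ a ∧ a ∧ g(d)
  Sort arguments:  a ∧ a ∧ g(d) ∧ g(g(opp(b))) ∧ g(opp(a) ∧ opp(c) ∧ opp(c) ∧ opp(c)) ∧ opp(g(c))
  Put back:  g(a ∧ a ∧ g(d) ∧ g(g(opp(b))) ∧ g(opp(a) ∧ opp(c) ∧ opp(c) ∧ opp(c)) ∧ opp(g(c)))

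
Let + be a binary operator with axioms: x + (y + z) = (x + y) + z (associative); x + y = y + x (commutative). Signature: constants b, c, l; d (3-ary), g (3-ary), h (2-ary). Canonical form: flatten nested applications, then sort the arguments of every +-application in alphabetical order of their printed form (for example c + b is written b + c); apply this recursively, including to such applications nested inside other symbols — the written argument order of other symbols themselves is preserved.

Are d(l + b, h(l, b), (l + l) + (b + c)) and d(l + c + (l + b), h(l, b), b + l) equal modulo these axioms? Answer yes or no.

Answer: no — d(b + l, h(l, b), b + c + l + l) vs d(b + c + l + l, h(l, b), b + l)

Derivation:
Left:  d(l + b, h(l, b), (l + l) + (b + c))
  Focus inside:  (l + l) + (b + c)
  Merge nested applications:  l + l + b + c
  Order the arguments:  b + c + l + l
  Reassemble:  d(b + l, h(l, b), b + c + l + l)
Right:  d(l + c + (l + b), h(l, b), b + l)
  Work inside:  l + c + (l + b)
  Flatten:  l + c + l + b
  Sort:  b + c + l + l
  Reassemble:  d(b + c + l + l, h(l, b), b + l)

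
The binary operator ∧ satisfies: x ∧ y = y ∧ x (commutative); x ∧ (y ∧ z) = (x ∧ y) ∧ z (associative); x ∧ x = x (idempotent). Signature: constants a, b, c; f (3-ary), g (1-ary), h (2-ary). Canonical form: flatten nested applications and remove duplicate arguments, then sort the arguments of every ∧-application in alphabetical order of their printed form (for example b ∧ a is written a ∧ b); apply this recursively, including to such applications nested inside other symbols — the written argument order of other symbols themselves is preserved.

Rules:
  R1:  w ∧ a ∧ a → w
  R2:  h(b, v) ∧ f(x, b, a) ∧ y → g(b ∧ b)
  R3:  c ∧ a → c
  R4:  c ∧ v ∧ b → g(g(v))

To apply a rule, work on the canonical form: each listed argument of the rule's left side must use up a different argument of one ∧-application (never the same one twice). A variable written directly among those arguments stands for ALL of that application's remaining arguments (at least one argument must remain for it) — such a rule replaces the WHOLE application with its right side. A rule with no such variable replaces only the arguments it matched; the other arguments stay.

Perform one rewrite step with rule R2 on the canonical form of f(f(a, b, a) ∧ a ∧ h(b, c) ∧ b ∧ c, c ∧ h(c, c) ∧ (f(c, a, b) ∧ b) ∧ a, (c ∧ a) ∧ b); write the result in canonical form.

Canonical form:  f(a ∧ b ∧ c ∧ f(a, b, a) ∧ h(b, c), a ∧ b ∧ c ∧ f(c, a, b) ∧ h(c, c), a ∧ b ∧ c)
Match R2:  consume f(a, b, a), h(b, c);  v := c, x := a, y := a ∧ b ∧ c
The variable takes the whole remainder — replace the entire application.
Result:  f(g(b), a ∧ b ∧ c ∧ f(c, a, b) ∧ h(c, c), a ∧ b ∧ c)

Answer: f(g(b), a ∧ b ∧ c ∧ f(c, a, b) ∧ h(c, c), a ∧ b ∧ c)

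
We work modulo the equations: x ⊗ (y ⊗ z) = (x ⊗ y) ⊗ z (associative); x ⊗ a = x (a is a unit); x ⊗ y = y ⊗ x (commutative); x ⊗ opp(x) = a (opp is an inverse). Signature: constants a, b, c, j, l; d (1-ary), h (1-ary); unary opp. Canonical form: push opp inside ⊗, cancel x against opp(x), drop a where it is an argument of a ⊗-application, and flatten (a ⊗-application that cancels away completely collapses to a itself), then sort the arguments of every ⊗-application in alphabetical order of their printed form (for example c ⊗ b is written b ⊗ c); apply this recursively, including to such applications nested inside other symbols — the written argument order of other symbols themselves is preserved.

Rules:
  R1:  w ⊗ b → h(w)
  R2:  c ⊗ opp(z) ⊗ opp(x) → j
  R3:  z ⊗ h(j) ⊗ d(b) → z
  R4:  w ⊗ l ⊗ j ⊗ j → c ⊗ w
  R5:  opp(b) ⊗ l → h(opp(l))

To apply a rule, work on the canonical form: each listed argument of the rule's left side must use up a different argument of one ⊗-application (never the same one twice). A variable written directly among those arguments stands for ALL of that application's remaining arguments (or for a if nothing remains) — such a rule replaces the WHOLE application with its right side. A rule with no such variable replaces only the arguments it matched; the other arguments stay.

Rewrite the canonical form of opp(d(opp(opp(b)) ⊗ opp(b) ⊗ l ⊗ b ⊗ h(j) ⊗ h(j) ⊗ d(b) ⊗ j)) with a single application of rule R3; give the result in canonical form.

Canonical form:  opp(d(b ⊗ d(b) ⊗ h(j) ⊗ h(j) ⊗ j ⊗ l))
Apply R3:  consuming d(b), h(j);  z := b ⊗ h(j) ⊗ j ⊗ l
Every leftover argument binds to the variable; the entire application is replaced.
Result:  opp(d(b ⊗ h(j) ⊗ j ⊗ l))

Answer: opp(d(b ⊗ h(j) ⊗ j ⊗ l))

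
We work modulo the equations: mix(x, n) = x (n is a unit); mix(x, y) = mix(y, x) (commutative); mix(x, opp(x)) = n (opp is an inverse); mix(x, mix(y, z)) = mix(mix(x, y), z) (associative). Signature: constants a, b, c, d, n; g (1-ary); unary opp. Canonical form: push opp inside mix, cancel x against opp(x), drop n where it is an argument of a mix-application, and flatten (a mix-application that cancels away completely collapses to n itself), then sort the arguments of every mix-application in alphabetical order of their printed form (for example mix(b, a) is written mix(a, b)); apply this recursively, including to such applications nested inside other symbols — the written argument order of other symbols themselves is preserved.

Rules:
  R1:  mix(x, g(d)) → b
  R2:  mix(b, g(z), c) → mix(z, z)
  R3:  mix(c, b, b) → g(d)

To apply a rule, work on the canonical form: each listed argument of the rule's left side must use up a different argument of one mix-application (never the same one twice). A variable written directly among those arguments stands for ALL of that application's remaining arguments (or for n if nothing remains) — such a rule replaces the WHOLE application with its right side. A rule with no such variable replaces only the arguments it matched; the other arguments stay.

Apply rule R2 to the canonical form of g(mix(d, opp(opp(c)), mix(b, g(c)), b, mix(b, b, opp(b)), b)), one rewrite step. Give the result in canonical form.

Canonical form:  g(mix(b, b, b, b, c, d, g(c)))
Match R2:  consume b, c, g(c);  z := c
Giving:  g(mix(b, b, b, c, c, d))

Answer: g(mix(b, b, b, c, c, d))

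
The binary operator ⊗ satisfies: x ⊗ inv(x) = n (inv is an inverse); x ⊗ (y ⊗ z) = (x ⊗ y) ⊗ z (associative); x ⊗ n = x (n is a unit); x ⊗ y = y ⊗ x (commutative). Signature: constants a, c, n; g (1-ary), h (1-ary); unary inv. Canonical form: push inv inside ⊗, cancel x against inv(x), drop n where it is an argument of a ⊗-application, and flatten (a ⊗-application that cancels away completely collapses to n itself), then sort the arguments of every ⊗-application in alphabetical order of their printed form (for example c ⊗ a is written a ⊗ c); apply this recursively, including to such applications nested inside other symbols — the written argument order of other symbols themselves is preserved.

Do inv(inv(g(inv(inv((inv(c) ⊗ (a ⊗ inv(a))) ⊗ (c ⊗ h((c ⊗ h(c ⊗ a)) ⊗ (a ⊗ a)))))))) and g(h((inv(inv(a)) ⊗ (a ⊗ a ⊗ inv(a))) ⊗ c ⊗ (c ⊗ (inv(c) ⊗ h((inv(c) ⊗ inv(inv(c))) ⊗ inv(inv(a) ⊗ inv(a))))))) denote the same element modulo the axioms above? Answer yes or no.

Left:  inv(inv(g(inv(inv((inv(c) ⊗ (a ⊗ inv(a))) ⊗ (c ⊗ h((c ⊗ h(c ⊗ a)) ⊗ (a ⊗ a))))))))
  Push inv inside:  distribute inv over ⊗ and collapse double inv
  Collect terms:  g(h(a ⊗ a ⊗ c ⊗ h(a ⊗ c)))
Right:  g(h((inv(inv(a)) ⊗ (a ⊗ a ⊗ inv(a))) ⊗ c ⊗ (c ⊗ (inv(c) ⊗ h((inv(c) ⊗ inv(inv(c))) ⊗ inv(inv(a) ⊗ inv(a)))))))
  Work inside:  (inv(inv(a)) ⊗ (a ⊗ a ⊗ inv(a))) ⊗ c ⊗ (c ⊗ (inv(c) ⊗ h((inv(c) ⊗ inv(inv(c))) ⊗ inv(inv(a) ⊗ inv(a)))))
  Push inv inside:  distribute inv over ⊗ and collapse double inv
  Combine occurrences:  a ⊗ a ⊗ c ⊗ h(a ⊗ a)
  Put back:  g(h(a ⊗ a ⊗ c ⊗ h(a ⊗ a)))

Answer: no — g(h(a ⊗ a ⊗ c ⊗ h(a ⊗ c))) vs g(h(a ⊗ a ⊗ c ⊗ h(a ⊗ a)))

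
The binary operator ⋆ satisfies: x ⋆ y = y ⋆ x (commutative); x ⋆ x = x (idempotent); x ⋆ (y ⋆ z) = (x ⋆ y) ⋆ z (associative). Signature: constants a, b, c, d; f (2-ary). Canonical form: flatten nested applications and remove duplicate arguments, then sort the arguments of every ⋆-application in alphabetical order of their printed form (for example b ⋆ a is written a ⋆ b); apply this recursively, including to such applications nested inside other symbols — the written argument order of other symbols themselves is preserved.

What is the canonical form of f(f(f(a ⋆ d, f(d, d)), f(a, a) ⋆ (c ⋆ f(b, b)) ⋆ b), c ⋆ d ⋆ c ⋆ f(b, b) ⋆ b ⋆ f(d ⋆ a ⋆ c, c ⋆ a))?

Answer: f(f(f(a ⋆ d, f(d, d)), b ⋆ c ⋆ f(a, a) ⋆ f(b, b)), b ⋆ c ⋆ d ⋆ f(a ⋆ c ⋆ d, a ⋆ c) ⋆ f(b, b))

Derivation:
Descend into:  c ⋆ d ⋆ c ⋆ f(b, b) ⋆ b ⋆ f(d ⋆ a ⋆ c, c ⋆ a)
Canonicalize subterm:  f(d ⋆ a ⋆ c, c ⋆ a)  →  f(a ⋆ c ⋆ d, a ⋆ c)
Idempotence:  drop duplicate c
Sort arguments:  b ⋆ c ⋆ d ⋆ f(a ⋆ c ⋆ d, a ⋆ c) ⋆ f(b, b)
Rebuild:  f(f(f(a ⋆ d, f(d, d)), b ⋆ c ⋆ f(a, a) ⋆ f(b, b)), b ⋆ c ⋆ d ⋆ f(a ⋆ c ⋆ d, a ⋆ c) ⋆ f(b, b))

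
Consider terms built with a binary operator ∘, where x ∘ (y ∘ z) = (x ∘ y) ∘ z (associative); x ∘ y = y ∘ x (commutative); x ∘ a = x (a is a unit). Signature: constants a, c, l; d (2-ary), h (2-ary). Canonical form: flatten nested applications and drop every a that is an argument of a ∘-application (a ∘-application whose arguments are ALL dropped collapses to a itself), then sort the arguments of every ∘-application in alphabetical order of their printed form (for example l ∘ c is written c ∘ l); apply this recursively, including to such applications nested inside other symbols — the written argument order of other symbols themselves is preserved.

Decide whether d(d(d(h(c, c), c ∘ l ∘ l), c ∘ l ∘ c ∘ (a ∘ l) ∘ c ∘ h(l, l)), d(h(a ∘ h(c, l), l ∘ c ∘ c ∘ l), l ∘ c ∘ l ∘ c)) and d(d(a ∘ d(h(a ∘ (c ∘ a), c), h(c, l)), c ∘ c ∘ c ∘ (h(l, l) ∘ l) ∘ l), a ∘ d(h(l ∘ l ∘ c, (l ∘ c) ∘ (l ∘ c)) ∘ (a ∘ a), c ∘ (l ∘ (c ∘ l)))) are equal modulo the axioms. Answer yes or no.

Left:  d(d(d(h(c, c), c ∘ l ∘ l), c ∘ l ∘ c ∘ (a ∘ l) ∘ c ∘ h(l, l)), d(h(a ∘ h(c, l), l ∘ c ∘ c ∘ l), l ∘ c ∘ l ∘ c))
  Work inside:  c ∘ l ∘ c ∘ (a ∘ l) ∘ c ∘ h(l, l)
  Merge nested applications:  c ∘ l ∘ c ∘ a ∘ l ∘ c ∘ h(l, l)
  Drop the unit:  drop a
  Order the arguments:  c ∘ c ∘ c ∘ h(l, l) ∘ l ∘ l
  Rebuild:  d(d(d(h(c, c), c ∘ l ∘ l), c ∘ c ∘ c ∘ h(l, l) ∘ l ∘ l), d(h(h(c, l), c ∘ c ∘ l ∘ l), c ∘ c ∘ l ∘ l))
Right:  d(d(a ∘ d(h(a ∘ (c ∘ a), c), h(c, l)), c ∘ c ∘ c ∘ (h(l, l) ∘ l) ∘ l), a ∘ d(h(l ∘ l ∘ c, (l ∘ c) ∘ (l ∘ c)) ∘ (a ∘ a), c ∘ (l ∘ (c ∘ l))))
  Focus inside:  a ∘ d(h(l ∘ l ∘ c, (l ∘ c) ∘ (l ∘ c)) ∘ (a ∘ a), c ∘ (l ∘ (c ∘ l)))
  Inside:  d(h(l ∘ l ∘ c, (l ∘ c) ∘ (l ∘ c)) ∘ (a ∘ a), c ∘ (l ∘ (c ∘ l)))  →  d(h(c ∘ l ∘ l, c ∘ c ∘ l ∘ l), c ∘ c ∘ l ∘ l)
  Units out:  drop a
  Order the arguments:  d(h(c ∘ l ∘ l, c ∘ c ∘ l ∘ l), c ∘ c ∘ l ∘ l)
  Reassemble:  d(d(d(h(c, c), h(c, l)), c ∘ c ∘ c ∘ h(l, l) ∘ l ∘ l), d(h(c ∘ l ∘ l, c ∘ c ∘ l ∘ l), c ∘ c ∘ l ∘ l))

Answer: no — d(d(d(h(c, c), c ∘ l ∘ l), c ∘ c ∘ c ∘ h(l, l) ∘ l ∘ l), d(h(h(c, l), c ∘ c ∘ l ∘ l), c ∘ c ∘ l ∘ l)) vs d(d(d(h(c, c), h(c, l)), c ∘ c ∘ c ∘ h(l, l) ∘ l ∘ l), d(h(c ∘ l ∘ l, c ∘ c ∘ l ∘ l), c ∘ c ∘ l ∘ l))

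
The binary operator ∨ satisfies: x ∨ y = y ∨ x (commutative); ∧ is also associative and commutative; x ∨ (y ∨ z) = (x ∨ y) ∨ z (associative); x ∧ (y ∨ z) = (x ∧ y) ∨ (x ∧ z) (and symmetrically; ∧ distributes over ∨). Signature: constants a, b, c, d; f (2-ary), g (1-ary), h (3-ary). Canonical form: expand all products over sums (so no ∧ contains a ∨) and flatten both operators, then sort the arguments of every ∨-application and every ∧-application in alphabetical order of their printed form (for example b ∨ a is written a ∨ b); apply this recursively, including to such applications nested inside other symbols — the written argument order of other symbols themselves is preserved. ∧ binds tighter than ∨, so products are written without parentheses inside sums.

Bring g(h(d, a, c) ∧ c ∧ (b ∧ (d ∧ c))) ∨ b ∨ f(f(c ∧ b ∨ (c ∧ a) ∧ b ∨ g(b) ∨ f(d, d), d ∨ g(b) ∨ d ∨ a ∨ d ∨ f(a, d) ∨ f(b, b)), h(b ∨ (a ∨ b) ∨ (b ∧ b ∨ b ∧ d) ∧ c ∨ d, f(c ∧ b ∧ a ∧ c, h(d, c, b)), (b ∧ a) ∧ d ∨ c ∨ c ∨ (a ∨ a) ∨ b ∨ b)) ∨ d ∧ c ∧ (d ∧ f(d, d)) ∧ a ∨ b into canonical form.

Answer: a ∧ c ∧ d ∧ d ∧ f(d, d) ∨ b ∨ b ∨ f(f(a ∧ b ∧ c ∨ b ∧ c ∨ f(d, d) ∨ g(b), a ∨ d ∨ d ∨ d ∨ f(a, d) ∨ f(b, b) ∨ g(b)), h(a ∨ b ∨ b ∨ b ∧ b ∧ c ∨ b ∧ c ∧ d ∨ d, f(a ∧ b ∧ c ∧ c, h(d, c, b)), a ∨ a ∨ a ∧ b ∧ d ∨ b ∨ b ∨ c ∨ c)) ∨ g(b ∧ c ∧ c ∧ d ∧ h(d, a, c))

Derivation:
Expand products over sums:  g(b ∧ c ∧ c ∧ d ∧ h(d, a, c)) ∨ b ∨ f(f(a ∧ b ∧ c ∨ b ∧ c ∨ f(d, d) ∨ g(b), a ∨ d ∨ d ∨ d ∨ f(a, d) ∨ f(b, b) ∨ g(b)), h(a ∨ b ∨ b ∨ b ∧ b ∧ c ∨ b ∧ c ∧ d ∨ d, f(a ∧ b ∧ c ∧ c, h(d, c, b)), a ∨ a ∨ a ∧ b ∧ d ∨ b ∨ b ∨ c ∨ c)) ∨ a ∧ c ∧ d ∧ d ∧ f(d, d) ∨ b
Sort arguments:  a ∧ c ∧ d ∧ d ∧ f(d, d) ∨ b ∨ b ∨ f(f(a ∧ b ∧ c ∨ b ∧ c ∨ f(d, d) ∨ g(b), a ∨ d ∨ d ∨ d ∨ f(a, d) ∨ f(b, b) ∨ g(b)), h(a ∨ b ∨ b ∨ b ∧ b ∧ c ∨ b ∧ c ∧ d ∨ d, f(a ∧ b ∧ c ∧ c, h(d, c, b)), a ∨ a ∨ a ∧ b ∧ d ∨ b ∨ b ∨ c ∨ c)) ∨ g(b ∧ c ∧ c ∧ d ∧ h(d, a, c))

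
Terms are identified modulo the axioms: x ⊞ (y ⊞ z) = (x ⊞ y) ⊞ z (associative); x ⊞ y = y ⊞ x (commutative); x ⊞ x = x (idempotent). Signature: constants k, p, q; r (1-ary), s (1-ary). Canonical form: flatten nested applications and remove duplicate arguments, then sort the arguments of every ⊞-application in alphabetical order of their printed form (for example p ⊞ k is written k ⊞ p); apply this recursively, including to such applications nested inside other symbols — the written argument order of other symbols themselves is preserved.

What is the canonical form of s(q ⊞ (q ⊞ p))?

Answer: s(p ⊞ q)

Derivation:
Focus inside:  q ⊞ (q ⊞ p)
Flatten:  q ⊞ q ⊞ p
Idempotence:  drop duplicate q
Sort arguments:  p ⊞ q
Reassemble:  s(p ⊞ q)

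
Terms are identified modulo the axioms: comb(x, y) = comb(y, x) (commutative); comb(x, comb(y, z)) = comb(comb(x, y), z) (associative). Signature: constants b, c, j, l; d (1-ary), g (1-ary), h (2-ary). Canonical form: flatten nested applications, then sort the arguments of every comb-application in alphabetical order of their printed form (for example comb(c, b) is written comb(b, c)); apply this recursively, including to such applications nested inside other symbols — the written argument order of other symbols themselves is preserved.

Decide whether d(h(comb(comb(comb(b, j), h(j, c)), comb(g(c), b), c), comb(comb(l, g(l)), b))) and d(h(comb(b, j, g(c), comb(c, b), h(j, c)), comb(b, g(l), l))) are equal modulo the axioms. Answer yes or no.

Left:  d(h(comb(comb(comb(b, j), h(j, c)), comb(g(c), b), c), comb(comb(l, g(l)), b)))
  Focus inside:  comb(comb(comb(b, j), h(j, c)), comb(g(c), b), c)
  Un-nest:  comb(b, j, h(j, c), g(c), b, c)
  Sort:  comb(b, b, c, g(c), h(j, c), j)
  Rebuild:  d(h(comb(b, b, c, g(c), h(j, c), j), comb(b, g(l), l)))
Right:  d(h(comb(b, j, g(c), comb(c, b), h(j, c)), comb(b, g(l), l)))
  Focus inside:  comb(b, j, g(c), comb(c, b), h(j, c))
  Flatten:  comb(b, j, g(c), c, b, h(j, c))
  Order the arguments:  comb(b, b, c, g(c), h(j, c), j)
  Put back:  d(h(comb(b, b, c, g(c), h(j, c), j), comb(b, g(l), l)))

Answer: yes — both canonical forms are d(h(comb(b, b, c, g(c), h(j, c), j), comb(b, g(l), l)))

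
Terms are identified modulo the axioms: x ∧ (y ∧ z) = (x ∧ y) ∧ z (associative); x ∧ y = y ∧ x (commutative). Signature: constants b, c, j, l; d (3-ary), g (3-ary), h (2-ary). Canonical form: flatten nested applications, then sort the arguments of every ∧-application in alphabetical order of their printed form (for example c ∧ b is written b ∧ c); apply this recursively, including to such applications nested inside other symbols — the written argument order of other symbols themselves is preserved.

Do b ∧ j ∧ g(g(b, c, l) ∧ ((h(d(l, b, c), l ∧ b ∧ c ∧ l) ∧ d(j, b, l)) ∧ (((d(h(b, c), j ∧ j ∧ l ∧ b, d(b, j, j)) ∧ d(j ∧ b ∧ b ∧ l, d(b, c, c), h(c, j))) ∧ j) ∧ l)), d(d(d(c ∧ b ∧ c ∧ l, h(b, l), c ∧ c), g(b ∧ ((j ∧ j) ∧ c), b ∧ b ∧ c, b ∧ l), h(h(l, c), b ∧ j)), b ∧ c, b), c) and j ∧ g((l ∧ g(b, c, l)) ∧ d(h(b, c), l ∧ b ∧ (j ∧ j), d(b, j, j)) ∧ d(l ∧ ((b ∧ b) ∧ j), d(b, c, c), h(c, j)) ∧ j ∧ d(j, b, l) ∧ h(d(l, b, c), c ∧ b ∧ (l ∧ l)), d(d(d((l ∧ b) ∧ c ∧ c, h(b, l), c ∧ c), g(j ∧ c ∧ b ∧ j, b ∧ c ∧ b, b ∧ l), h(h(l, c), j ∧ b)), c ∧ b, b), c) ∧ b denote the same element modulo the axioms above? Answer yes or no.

Left:  b ∧ j ∧ g(g(b, c, l) ∧ ((h(d(l, b, c), l ∧ b ∧ c ∧ l) ∧ d(j, b, l)) ∧ (((d(h(b, c), j ∧ j ∧ l ∧ b, d(b, j, j)) ∧ d(j ∧ b ∧ b ∧ l, d(b, c, c), h(c, j))) ∧ j) ∧ l)), d(d(d(c ∧ b ∧ c ∧ l, h(b, l), c ∧ c), g(b ∧ ((j ∧ j) ∧ c), b ∧ b ∧ c, b ∧ l), h(h(l, c), b ∧ j)), b ∧ c, b), c)
  Inside:  g(g(b, c, l) ∧ ((h(d(l, b, c), l ∧ b ∧ c ∧ l) ∧ d(j, b, l)) ∧ (((d(h(b, c), j ∧ j ∧ l ∧ b, d(b, j, j)) ∧ d(j ∧ b ∧ b ∧ l, d(b, c, c), h(c, j))) ∧ j) ∧ l)), d(d(d(c ∧ b ∧ c ∧ l, h(b, l), c ∧ c), g(b ∧ ((j ∧ j) ∧ c), b ∧ b ∧ c, b ∧ l), h(h(l, c), b ∧ j)), b ∧ c, b), c)  →  g(d(b ∧ b ∧ j ∧ l, d(b, c, c), h(c, j)) ∧ d(h(b, c), b ∧ j ∧ j ∧ l, d(b, j, j)) ∧ d(j, b, l) ∧ g(b, c, l) ∧ h(d(l, b, c), b ∧ c ∧ l ∧ l) ∧ j ∧ l, d(d(d(b ∧ c ∧ c ∧ l, h(b, l), c ∧ c), g(b ∧ c ∧ j ∧ j, b ∧ b ∧ c, b ∧ l), h(h(l, c), b ∧ j)), b ∧ c, b), c)
  Order the arguments:  b ∧ g(d(b ∧ b ∧ j ∧ l, d(b, c, c), h(c, j)) ∧ d(h(b, c), b ∧ j ∧ j ∧ l, d(b, j, j)) ∧ d(j, b, l) ∧ g(b, c, l) ∧ h(d(l, b, c), b ∧ c ∧ l ∧ l) ∧ j ∧ l, d(d(d(b ∧ c ∧ c ∧ l, h(b, l), c ∧ c), g(b ∧ c ∧ j ∧ j, b ∧ b ∧ c, b ∧ l), h(h(l, c), b ∧ j)), b ∧ c, b), c) ∧ j
Right:  j ∧ g((l ∧ g(b, c, l)) ∧ d(h(b, c), l ∧ b ∧ (j ∧ j), d(b, j, j)) ∧ d(l ∧ ((b ∧ b) ∧ j), d(b, c, c), h(c, j)) ∧ j ∧ d(j, b, l) ∧ h(d(l, b, c), c ∧ b ∧ (l ∧ l)), d(d(d((l ∧ b) ∧ c ∧ c, h(b, l), c ∧ c), g(j ∧ c ∧ b ∧ j, b ∧ c ∧ b, b ∧ l), h(h(l, c), j ∧ b)), c ∧ b, b), c) ∧ b
  Inside:  g((l ∧ g(b, c, l)) ∧ d(h(b, c), l ∧ b ∧ (j ∧ j), d(b, j, j)) ∧ d(l ∧ ((b ∧ b) ∧ j), d(b, c, c), h(c, j)) ∧ j ∧ d(j, b, l) ∧ h(d(l, b, c), c ∧ b ∧ (l ∧ l)), d(d(d((l ∧ b) ∧ c ∧ c, h(b, l), c ∧ c), g(j ∧ c ∧ b ∧ j, b ∧ c ∧ b, b ∧ l), h(h(l, c), j ∧ b)), c ∧ b, b), c)  →  g(d(b ∧ b ∧ j ∧ l, d(b, c, c), h(c, j)) ∧ d(h(b, c), b ∧ j ∧ j ∧ l, d(b, j, j)) ∧ d(j, b, l) ∧ g(b, c, l) ∧ h(d(l, b, c), b ∧ c ∧ l ∧ l) ∧ j ∧ l, d(d(d(b ∧ c ∧ c ∧ l, h(b, l), c ∧ c), g(b ∧ c ∧ j ∧ j, b ∧ b ∧ c, b ∧ l), h(h(l, c), b ∧ j)), b ∧ c, b), c)
  Sort arguments:  b ∧ g(d(b ∧ b ∧ j ∧ l, d(b, c, c), h(c, j)) ∧ d(h(b, c), b ∧ j ∧ j ∧ l, d(b, j, j)) ∧ d(j, b, l) ∧ g(b, c, l) ∧ h(d(l, b, c), b ∧ c ∧ l ∧ l) ∧ j ∧ l, d(d(d(b ∧ c ∧ c ∧ l, h(b, l), c ∧ c), g(b ∧ c ∧ j ∧ j, b ∧ b ∧ c, b ∧ l), h(h(l, c), b ∧ j)), b ∧ c, b), c) ∧ j

Answer: yes — both canonical forms are b ∧ g(d(b ∧ b ∧ j ∧ l, d(b, c, c), h(c, j)) ∧ d(h(b, c), b ∧ j ∧ j ∧ l, d(b, j, j)) ∧ d(j, b, l) ∧ g(b, c, l) ∧ h(d(l, b, c), b ∧ c ∧ l ∧ l) ∧ j ∧ l, d(d(d(b ∧ c ∧ c ∧ l, h(b, l), c ∧ c), g(b ∧ c ∧ j ∧ j, b ∧ b ∧ c, b ∧ l), h(h(l, c), b ∧ j)), b ∧ c, b), c) ∧ j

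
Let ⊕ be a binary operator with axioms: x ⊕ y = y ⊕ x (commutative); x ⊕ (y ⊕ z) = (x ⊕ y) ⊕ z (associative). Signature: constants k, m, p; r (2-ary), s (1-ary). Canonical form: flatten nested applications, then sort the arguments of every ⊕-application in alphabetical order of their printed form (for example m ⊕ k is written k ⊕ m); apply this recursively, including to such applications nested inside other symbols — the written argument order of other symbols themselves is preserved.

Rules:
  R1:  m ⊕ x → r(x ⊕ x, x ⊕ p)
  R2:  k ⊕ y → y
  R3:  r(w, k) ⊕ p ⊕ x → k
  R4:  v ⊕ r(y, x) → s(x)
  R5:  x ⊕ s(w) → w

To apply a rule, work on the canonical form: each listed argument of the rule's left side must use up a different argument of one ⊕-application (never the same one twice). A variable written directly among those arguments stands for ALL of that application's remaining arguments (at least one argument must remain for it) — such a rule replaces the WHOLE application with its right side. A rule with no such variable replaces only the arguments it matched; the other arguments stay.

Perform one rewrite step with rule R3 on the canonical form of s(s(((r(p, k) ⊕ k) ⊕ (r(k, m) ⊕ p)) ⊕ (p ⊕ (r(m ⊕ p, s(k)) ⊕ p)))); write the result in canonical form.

Answer: s(s(k))

Derivation:
Canonical form:  s(s(k ⊕ p ⊕ p ⊕ p ⊕ r(k, m) ⊕ r(m ⊕ p, s(k)) ⊕ r(p, k)))
Apply R3:  consuming p, r(p, k);  w := p, x := k ⊕ p ⊕ p ⊕ r(k, m) ⊕ r(m ⊕ p, s(k))
Every leftover argument binds to the variable; the entire application is replaced.
Giving:  s(s(k))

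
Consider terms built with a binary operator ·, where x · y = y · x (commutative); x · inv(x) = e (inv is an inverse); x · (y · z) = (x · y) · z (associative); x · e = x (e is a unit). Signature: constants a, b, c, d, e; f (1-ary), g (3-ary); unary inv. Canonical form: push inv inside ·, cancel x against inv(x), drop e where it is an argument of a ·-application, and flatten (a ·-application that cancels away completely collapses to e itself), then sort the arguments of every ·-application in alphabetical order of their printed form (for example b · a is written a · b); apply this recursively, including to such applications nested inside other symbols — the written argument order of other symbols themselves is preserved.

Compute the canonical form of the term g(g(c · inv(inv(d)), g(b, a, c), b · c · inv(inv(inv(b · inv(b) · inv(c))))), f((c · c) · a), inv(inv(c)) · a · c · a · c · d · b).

Work inside:  b · c · inv(inv(inv(b · inv(b) · inv(c))))
Push inv inside:  distribute inv over · and collapse double inv
Combine occurrences:  b · c · c
Reassemble:  g(g(c · d, g(b, a, c), b · c · c), f(a · c · c), a · a · b · c · c · c · d)

Answer: g(g(c · d, g(b, a, c), b · c · c), f(a · c · c), a · a · b · c · c · c · d)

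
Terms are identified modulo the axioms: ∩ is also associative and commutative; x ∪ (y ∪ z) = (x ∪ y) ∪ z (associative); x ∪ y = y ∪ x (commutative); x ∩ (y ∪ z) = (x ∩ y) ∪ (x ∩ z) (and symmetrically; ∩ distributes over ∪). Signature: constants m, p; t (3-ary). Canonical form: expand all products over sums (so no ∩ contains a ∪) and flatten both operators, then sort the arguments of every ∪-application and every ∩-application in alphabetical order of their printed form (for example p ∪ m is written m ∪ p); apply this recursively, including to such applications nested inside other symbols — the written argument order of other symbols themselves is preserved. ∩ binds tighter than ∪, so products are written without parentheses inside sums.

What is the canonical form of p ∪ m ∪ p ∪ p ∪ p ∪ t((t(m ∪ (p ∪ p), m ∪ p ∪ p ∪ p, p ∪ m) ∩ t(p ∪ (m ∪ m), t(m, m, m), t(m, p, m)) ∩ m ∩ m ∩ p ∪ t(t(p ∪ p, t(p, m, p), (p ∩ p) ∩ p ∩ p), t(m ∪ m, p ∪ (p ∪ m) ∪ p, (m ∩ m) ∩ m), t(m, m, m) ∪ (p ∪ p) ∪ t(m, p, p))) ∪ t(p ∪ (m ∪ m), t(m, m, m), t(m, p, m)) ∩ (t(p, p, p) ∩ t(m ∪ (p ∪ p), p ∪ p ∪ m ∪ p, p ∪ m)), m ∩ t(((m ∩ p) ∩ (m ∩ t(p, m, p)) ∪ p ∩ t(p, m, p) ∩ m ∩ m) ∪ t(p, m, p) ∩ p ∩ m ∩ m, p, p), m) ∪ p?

Answer: m ∪ p ∪ p ∪ p ∪ p ∪ p ∪ t(m ∩ m ∩ p ∩ t(m ∪ m ∪ p, t(m, m, m), t(m, p, m)) ∩ t(m ∪ p ∪ p, m ∪ p ∪ p ∪ p, m ∪ p) ∪ t(m ∪ m ∪ p, t(m, m, m), t(m, p, m)) ∩ t(m ∪ p ∪ p, m ∪ p ∪ p ∪ p, m ∪ p) ∩ t(p, p, p) ∪ t(t(p ∪ p, t(p, m, p), p ∩ p ∩ p ∩ p), t(m ∪ m, m ∪ p ∪ p ∪ p, m ∩ m ∩ m), p ∪ p ∪ t(m, m, m) ∪ t(m, p, p)), m ∩ t(m ∩ m ∩ p ∩ t(p, m, p) ∪ m ∩ m ∩ p ∩ t(p, m, p) ∪ m ∩ m ∩ p ∩ t(p, m, p), p, p), m)

Derivation:
Flatten:  p ∪ m ∪ p ∪ p ∪ p ∪ t(m ∩ m ∩ p ∩ t(m ∪ m ∪ p, t(m, m, m), t(m, p, m)) ∩ t(m ∪ p ∪ p, m ∪ p ∪ p ∪ p, m ∪ p) ∪ t(m ∪ m ∪ p, t(m, m, m), t(m, p, m)) ∩ t(m ∪ p ∪ p, m ∪ p ∪ p ∪ p, m ∪ p) ∩ t(p, p, p) ∪ t(t(p ∪ p, t(p, m, p), p ∩ p ∩ p ∩ p), t(m ∪ m, m ∪ p ∪ p ∪ p, m ∩ m ∩ m), p ∪ p ∪ t(m, m, m) ∪ t(m, p, p)), m ∩ t(m ∩ m ∩ p ∩ t(p, m, p) ∪ m ∩ m ∩ p ∩ t(p, m, p) ∪ m ∩ m ∩ p ∩ t(p, m, p), p, p), m) ∪ p
Sort:  m ∪ p ∪ p ∪ p ∪ p ∪ p ∪ t(m ∩ m ∩ p ∩ t(m ∪ m ∪ p, t(m, m, m), t(m, p, m)) ∩ t(m ∪ p ∪ p, m ∪ p ∪ p ∪ p, m ∪ p) ∪ t(m ∪ m ∪ p, t(m, m, m), t(m, p, m)) ∩ t(m ∪ p ∪ p, m ∪ p ∪ p ∪ p, m ∪ p) ∩ t(p, p, p) ∪ t(t(p ∪ p, t(p, m, p), p ∩ p ∩ p ∩ p), t(m ∪ m, m ∪ p ∪ p ∪ p, m ∩ m ∩ m), p ∪ p ∪ t(m, m, m) ∪ t(m, p, p)), m ∩ t(m ∩ m ∩ p ∩ t(p, m, p) ∪ m ∩ m ∩ p ∩ t(p, m, p) ∪ m ∩ m ∩ p ∩ t(p, m, p), p, p), m)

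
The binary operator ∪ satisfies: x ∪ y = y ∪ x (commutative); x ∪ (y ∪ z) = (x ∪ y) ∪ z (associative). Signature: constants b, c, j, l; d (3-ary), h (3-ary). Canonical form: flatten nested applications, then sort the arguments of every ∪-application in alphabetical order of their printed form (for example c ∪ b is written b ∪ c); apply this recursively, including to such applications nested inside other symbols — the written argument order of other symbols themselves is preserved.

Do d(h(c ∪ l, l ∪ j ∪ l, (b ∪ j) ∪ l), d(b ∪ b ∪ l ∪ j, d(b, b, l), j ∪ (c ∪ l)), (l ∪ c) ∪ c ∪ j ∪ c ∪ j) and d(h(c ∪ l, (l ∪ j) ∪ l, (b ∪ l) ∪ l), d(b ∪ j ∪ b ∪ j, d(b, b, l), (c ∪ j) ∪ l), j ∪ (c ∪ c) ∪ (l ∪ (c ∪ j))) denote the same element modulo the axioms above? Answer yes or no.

Left:  d(h(c ∪ l, l ∪ j ∪ l, (b ∪ j) ∪ l), d(b ∪ b ∪ l ∪ j, d(b, b, l), j ∪ (c ∪ l)), (l ∪ c) ∪ c ∪ j ∪ c ∪ j)
  Descend into:  (l ∪ c) ∪ c ∪ j ∪ c ∪ j
  Un-nest:  l ∪ c ∪ c ∪ j ∪ c ∪ j
  Order the arguments:  c ∪ c ∪ c ∪ j ∪ j ∪ l
  Put back:  d(h(c ∪ l, j ∪ l ∪ l, b ∪ j ∪ l), d(b ∪ b ∪ j ∪ l, d(b, b, l), c ∪ j ∪ l), c ∪ c ∪ c ∪ j ∪ j ∪ l)
Right:  d(h(c ∪ l, (l ∪ j) ∪ l, (b ∪ l) ∪ l), d(b ∪ j ∪ b ∪ j, d(b, b, l), (c ∪ j) ∪ l), j ∪ (c ∪ c) ∪ (l ∪ (c ∪ j)))
  Focus inside:  j ∪ (c ∪ c) ∪ (l ∪ (c ∪ j))
  Flatten:  j ∪ c ∪ c ∪ l ∪ c ∪ j
  Order the arguments:  c ∪ c ∪ c ∪ j ∪ j ∪ l
  Put back:  d(h(c ∪ l, j ∪ l ∪ l, b ∪ l ∪ l), d(b ∪ b ∪ j ∪ j, d(b, b, l), c ∪ j ∪ l), c ∪ c ∪ c ∪ j ∪ j ∪ l)

Answer: no — d(h(c ∪ l, j ∪ l ∪ l, b ∪ j ∪ l), d(b ∪ b ∪ j ∪ l, d(b, b, l), c ∪ j ∪ l), c ∪ c ∪ c ∪ j ∪ j ∪ l) vs d(h(c ∪ l, j ∪ l ∪ l, b ∪ l ∪ l), d(b ∪ b ∪ j ∪ j, d(b, b, l), c ∪ j ∪ l), c ∪ c ∪ c ∪ j ∪ j ∪ l)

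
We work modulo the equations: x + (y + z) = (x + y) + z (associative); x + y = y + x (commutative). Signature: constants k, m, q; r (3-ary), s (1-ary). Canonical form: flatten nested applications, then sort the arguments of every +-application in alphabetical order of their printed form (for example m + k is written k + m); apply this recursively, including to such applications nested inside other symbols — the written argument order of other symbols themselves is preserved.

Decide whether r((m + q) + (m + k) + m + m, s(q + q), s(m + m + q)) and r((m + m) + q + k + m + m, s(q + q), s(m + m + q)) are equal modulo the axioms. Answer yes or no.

Left:  r((m + q) + (m + k) + m + m, s(q + q), s(m + m + q))
  Descend into:  (m + q) + (m + k) + m + m
  Un-nest:  m + q + m + k + m + m
  Order the arguments:  k + m + m + m + m + q
  Reassemble:  r(k + m + m + m + m + q, s(q + q), s(m + m + q))
Right:  r((m + m) + q + k + m + m, s(q + q), s(m + m + q))
  Focus inside:  (m + m) + q + k + m + m
  Merge nested applications:  m + m + q + k + m + m
  Sort arguments:  k + m + m + m + m + q
  Put back:  r(k + m + m + m + m + q, s(q + q), s(m + m + q))

Answer: yes — both canonical forms are r(k + m + m + m + m + q, s(q + q), s(m + m + q))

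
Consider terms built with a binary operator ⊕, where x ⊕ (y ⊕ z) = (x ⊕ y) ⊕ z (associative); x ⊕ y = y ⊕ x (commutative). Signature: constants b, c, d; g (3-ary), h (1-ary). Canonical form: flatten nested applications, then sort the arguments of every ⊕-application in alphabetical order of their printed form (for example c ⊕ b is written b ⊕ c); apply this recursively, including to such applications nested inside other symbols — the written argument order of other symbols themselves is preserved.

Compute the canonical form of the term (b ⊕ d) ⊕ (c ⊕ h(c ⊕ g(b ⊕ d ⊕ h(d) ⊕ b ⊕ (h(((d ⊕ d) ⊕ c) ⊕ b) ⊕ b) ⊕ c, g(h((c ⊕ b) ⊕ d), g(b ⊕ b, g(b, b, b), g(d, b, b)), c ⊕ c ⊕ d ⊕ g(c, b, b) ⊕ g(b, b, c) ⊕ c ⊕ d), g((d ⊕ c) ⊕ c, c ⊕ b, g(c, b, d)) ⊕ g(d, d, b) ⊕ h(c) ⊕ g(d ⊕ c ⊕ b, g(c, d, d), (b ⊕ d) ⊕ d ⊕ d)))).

Un-nest:  b ⊕ d ⊕ c ⊕ h(c ⊕ g(b ⊕ d ⊕ h(d) ⊕ b ⊕ (h(((d ⊕ d) ⊕ c) ⊕ b) ⊕ b) ⊕ c, g(h((c ⊕ b) ⊕ d), g(b ⊕ b, g(b, b, b), g(d, b, b)), c ⊕ c ⊕ d ⊕ g(c, b, b) ⊕ g(b, b, c) ⊕ c ⊕ d), g((d ⊕ c) ⊕ c, c ⊕ b, g(c, b, d)) ⊕ g(d, d, b) ⊕ h(c) ⊕ g(d ⊕ c ⊕ b, g(c, d, d), (b ⊕ d) ⊕ d ⊕ d)))
Canonicalize subterm:  h(c ⊕ g(b ⊕ d ⊕ h(d) ⊕ b ⊕ (h(((d ⊕ d) ⊕ c) ⊕ b) ⊕ b) ⊕ c, g(h((c ⊕ b) ⊕ d), g(b ⊕ b, g(b, b, b), g(d, b, b)), c ⊕ c ⊕ d ⊕ g(c, b, b) ⊕ g(b, b, c) ⊕ c ⊕ d), g((d ⊕ c) ⊕ c, c ⊕ b, g(c, b, d)) ⊕ g(d, d, b) ⊕ h(c) ⊕ g(d ⊕ c ⊕ b, g(c, d, d), (b ⊕ d) ⊕ d ⊕ d)))  →  h(c ⊕ g(b ⊕ b ⊕ b ⊕ c ⊕ d ⊕ h(b ⊕ c ⊕ d ⊕ d) ⊕ h(d), g(h(b ⊕ c ⊕ d), g(b ⊕ b, g(b, b, b), g(d, b, b)), c ⊕ c ⊕ c ⊕ d ⊕ d ⊕ g(b, b, c) ⊕ g(c, b, b)), g(b ⊕ c ⊕ d, g(c, d, d), b ⊕ d ⊕ d ⊕ d) ⊕ g(c ⊕ c ⊕ d, b ⊕ c, g(c, b, d)) ⊕ g(d, d, b) ⊕ h(c)))
Order the arguments:  b ⊕ c ⊕ d ⊕ h(c ⊕ g(b ⊕ b ⊕ b ⊕ c ⊕ d ⊕ h(b ⊕ c ⊕ d ⊕ d) ⊕ h(d), g(h(b ⊕ c ⊕ d), g(b ⊕ b, g(b, b, b), g(d, b, b)), c ⊕ c ⊕ c ⊕ d ⊕ d ⊕ g(b, b, c) ⊕ g(c, b, b)), g(b ⊕ c ⊕ d, g(c, d, d), b ⊕ d ⊕ d ⊕ d) ⊕ g(c ⊕ c ⊕ d, b ⊕ c, g(c, b, d)) ⊕ g(d, d, b) ⊕ h(c)))

Answer: b ⊕ c ⊕ d ⊕ h(c ⊕ g(b ⊕ b ⊕ b ⊕ c ⊕ d ⊕ h(b ⊕ c ⊕ d ⊕ d) ⊕ h(d), g(h(b ⊕ c ⊕ d), g(b ⊕ b, g(b, b, b), g(d, b, b)), c ⊕ c ⊕ c ⊕ d ⊕ d ⊕ g(b, b, c) ⊕ g(c, b, b)), g(b ⊕ c ⊕ d, g(c, d, d), b ⊕ d ⊕ d ⊕ d) ⊕ g(c ⊕ c ⊕ d, b ⊕ c, g(c, b, d)) ⊕ g(d, d, b) ⊕ h(c)))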